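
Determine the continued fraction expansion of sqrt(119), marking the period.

[10; (1, 9, 1, 20)]

Write x_i = (sqrt(119) + m_i)/d_i with (m_0, d_0) = (0, 1). a_0 = floor(sqrt(119)) = 10, since 10^2 = 100 <= 119 < 121 = 11^2.
Iterate m_{i+1} = d_i*a_i - m_i, d_{i+1} = (119 - m_{i+1}^2)/d_i, a_{i+1} = floor((a_0 + m_{i+1})/d_{i+1}):
  m_1 = 1*10 - 0 = 10, d_1 = (119 - 10^2)/1 = 19/1 = 19, a_1 = floor((10 + 10)/19) = 1.
  m_2 = 19*1 - 10 = 9, d_2 = (119 - 9^2)/19 = 38/19 = 2, a_2 = floor((10 + 9)/2) = 9.
  m_3 = 2*9 - 9 = 9, d_3 = (119 - 9^2)/2 = 38/2 = 19, a_3 = floor((10 + 9)/19) = 1.
  m_4 = 19*1 - 9 = 10, d_4 = (119 - 10^2)/19 = 19/19 = 1, a_4 = floor((10 + 10)/1) = 20.
  m_5 = 1*20 - 10 = 10, d_5 = (119 - 10^2)/1 = 19/1 = 19: (m_5, d_5) = (m_1, d_1) = (10, 19), so from here the quotients repeat a_1, ..., a_4; the period length is 4.
Hence the expansion of sqrt(119) is a_0 = 10 followed by the repeating block 1, 9, 1, 20 (period 4).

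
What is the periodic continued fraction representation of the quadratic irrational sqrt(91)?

Write x_i = (sqrt(91) + m_i)/d_i with (m_0, d_0) = (0, 1). a_0 = floor(sqrt(91)) = 9, since 9^2 = 81 <= 91 < 100 = 10^2.
Iterate m_{i+1} = d_i*a_i - m_i, d_{i+1} = (91 - m_{i+1}^2)/d_i, a_{i+1} = floor((a_0 + m_{i+1})/d_{i+1}):
  m_1 = 1*9 - 0 = 9, d_1 = (91 - 9^2)/1 = 10/1 = 10, a_1 = floor((9 + 9)/10) = 1.
  m_2 = 10*1 - 9 = 1, d_2 = (91 - 1^2)/10 = 90/10 = 9, a_2 = floor((9 + 1)/9) = 1.
  m_3 = 9*1 - 1 = 8, d_3 = (91 - 8^2)/9 = 27/9 = 3, a_3 = floor((9 + 8)/3) = 5.
  m_4 = 3*5 - 8 = 7, d_4 = (91 - 7^2)/3 = 42/3 = 14, a_4 = floor((9 + 7)/14) = 1.
  m_5 = 14*1 - 7 = 7, d_5 = (91 - 7^2)/14 = 42/14 = 3, a_5 = floor((9 + 7)/3) = 5.
  m_6 = 3*5 - 7 = 8, d_6 = (91 - 8^2)/3 = 27/3 = 9, a_6 = floor((9 + 8)/9) = 1.
  m_7 = 9*1 - 8 = 1, d_7 = (91 - 1^2)/9 = 90/9 = 10, a_7 = floor((9 + 1)/10) = 1.
  m_8 = 10*1 - 1 = 9, d_8 = (91 - 9^2)/10 = 10/10 = 1, a_8 = floor((9 + 9)/1) = 18.
  m_9 = 1*18 - 9 = 9, d_9 = (91 - 9^2)/1 = 10/1 = 10: (m_9, d_9) = (m_1, d_1) = (9, 10), so from here the quotients repeat a_1, ..., a_8; the period length is 8.
Hence the expansion of sqrt(91) is a_0 = 9 followed by the repeating block 1, 1, 5, 1, 5, 1, 1, 18 (period 8).

[9; (1, 1, 5, 1, 5, 1, 1, 18)]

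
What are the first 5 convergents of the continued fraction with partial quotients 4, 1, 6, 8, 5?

4/1, 5/1, 34/7, 277/57, 1419/292

Using the convergent recurrence p_i = a_i*p_{i-1} + p_{i-2}, q_i = a_i*q_{i-1} + q_{i-2} with p_{-2}=0, p_{-1}=1, q_{-2}=1, q_{-1}=0:
  i=0: a_0=4, p_0 = 4*1 + 0 = 4, q_0 = 4*0 + 1 = 1.
  i=1: a_1=1, p_1 = 1*4 + 1 = 5, q_1 = 1*1 + 0 = 1.
  i=2: a_2=6, p_2 = 6*5 + 4 = 34, q_2 = 6*1 + 1 = 7.
  i=3: a_3=8, p_3 = 8*34 + 5 = 277, q_3 = 8*7 + 1 = 57.
  i=4: a_4=5, p_4 = 5*277 + 34 = 1419, q_4 = 5*57 + 7 = 292.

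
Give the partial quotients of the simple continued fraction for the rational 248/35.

[7; 11, 1, 2]

Run the Euclidean algorithm on 248 and 35; the successive quotients are the partial quotients a_0, a_1, ... (each step inverts the fractional part left over by the previous one):
  248 = 7*35 + 3, so a_0 = 7.
  35 = 11*3 + 2, so a_1 = 11.
  3 = 1*2 + 1, so a_2 = 1.
  2 = 2*1 + 0, so a_3 = 2.
The remainder reaches 0 after 4 divisions, so the expansion has 4 partial quotients, read off in order.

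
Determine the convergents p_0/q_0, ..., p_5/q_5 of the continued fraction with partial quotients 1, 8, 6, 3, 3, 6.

1/1, 9/8, 55/49, 174/155, 577/514, 3636/3239

Using the convergent recurrence p_i = a_i*p_{i-1} + p_{i-2}, q_i = a_i*q_{i-1} + q_{i-2} with p_{-2}=0, p_{-1}=1, q_{-2}=1, q_{-1}=0:
  i=0: a_0=1, p_0 = 1*1 + 0 = 1, q_0 = 1*0 + 1 = 1.
  i=1: a_1=8, p_1 = 8*1 + 1 = 9, q_1 = 8*1 + 0 = 8.
  i=2: a_2=6, p_2 = 6*9 + 1 = 55, q_2 = 6*8 + 1 = 49.
  i=3: a_3=3, p_3 = 3*55 + 9 = 174, q_3 = 3*49 + 8 = 155.
  i=4: a_4=3, p_4 = 3*174 + 55 = 577, q_4 = 3*155 + 49 = 514.
  i=5: a_5=6, p_5 = 6*577 + 174 = 3636, q_5 = 6*514 + 155 = 3239.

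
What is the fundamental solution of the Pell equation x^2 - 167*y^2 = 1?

(x, y) = (168, 13)

First expand sqrt(167) as a continued fraction. With x_i = (sqrt(167) + m_i)/d_i and (m_0, d_0) = (0, 1): a_0 = floor(sqrt(167)) = 12, since 12^2 = 144 <= 167 < 169 = 13^2.
Iterate m_{i+1} = d_i*a_i - m_i, d_{i+1} = (167 - m_{i+1}^2)/d_i, a_{i+1} = floor((a_0 + m_{i+1})/d_{i+1}):
  m_1 = 1*12 - 0 = 12, d_1 = (167 - 12^2)/1 = 23/1 = 23, a_1 = floor((12 + 12)/23) = 1.
  m_2 = 23*1 - 12 = 11, d_2 = (167 - 11^2)/23 = 46/23 = 2, a_2 = floor((12 + 11)/2) = 11.
  m_3 = 2*11 - 11 = 11, d_3 = (167 - 11^2)/2 = 46/2 = 23, a_3 = floor((12 + 11)/23) = 1.
  m_4 = 23*1 - 11 = 12, d_4 = (167 - 12^2)/23 = 23/23 = 1, a_4 = floor((12 + 12)/1) = 24.
  m_5 = 1*24 - 12 = 12, d_5 = (167 - 12^2)/1 = 23/1 = 23: (m_5, d_5) = (m_1, d_1) = (12, 23), so from here the quotients repeat a_1, ..., a_4; the period length is 4.
So sqrt(167) = [12; (1, 11, 1, 24)] with period length k = 4.
k is even, so the fundamental solution of x^2 - 167y^2 = 1 is (p_{k-1}, q_{k-1}) = (p_3, q_3); compute convergents through index 3.
Convergents (p_i = a_i*p_{i-1} + p_{i-2}, q_i = a_i*q_{i-1} + q_{i-2} with p_{-2}=0, p_{-1}=1, q_{-2}=1, q_{-1}=0):
  i=0: a_0=12, p_0 = 12*1 + 0 = 12, q_0 = 12*0 + 1 = 1.
  i=1: a_1=1, p_1 = 1*12 + 1 = 13, q_1 = 1*1 + 0 = 1.
  i=2: a_2=11, p_2 = 11*13 + 12 = 155, q_2 = 11*1 + 1 = 12.
  i=3: a_3=1, p_3 = 1*155 + 13 = 168, q_3 = 1*12 + 1 = 13.
Check: 168^2 - 167*13^2 = 28224 - 28223 = 1, so (x, y) = (168, 13) solves the equation, and by the theorem it is the least positive solution.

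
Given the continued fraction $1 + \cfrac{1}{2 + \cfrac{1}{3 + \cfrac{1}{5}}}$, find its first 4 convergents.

Using the convergent recurrence p_i = a_i*p_{i-1} + p_{i-2}, q_i = a_i*q_{i-1} + q_{i-2} with p_{-2}=0, p_{-1}=1, q_{-2}=1, q_{-1}=0:
  i=0: a_0=1, p_0 = 1*1 + 0 = 1, q_0 = 1*0 + 1 = 1.
  i=1: a_1=2, p_1 = 2*1 + 1 = 3, q_1 = 2*1 + 0 = 2.
  i=2: a_2=3, p_2 = 3*3 + 1 = 10, q_2 = 3*2 + 1 = 7.
  i=3: a_3=5, p_3 = 5*10 + 3 = 53, q_3 = 5*7 + 2 = 37.

1/1, 3/2, 10/7, 53/37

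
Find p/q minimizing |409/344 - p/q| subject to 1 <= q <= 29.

Expand x = 409/344 as a continued fraction with the Euclidean algorithm:
  409 = 1*344 + 65, so a_0 = 1.
  344 = 5*65 + 19, so a_1 = 5.
  65 = 3*19 + 8, so a_2 = 3.
  19 = 2*8 + 3, so a_3 = 2.
  8 = 2*3 + 2, so a_4 = 2.
  3 = 1*2 + 1, so a_5 = 1.
  2 = 2*1 + 0, so a_6 = 2.
so x = [1; 5, 3, 2, 2, 1, 2].
Convergents (p_i = a_i*p_{i-1} + p_{i-2}, q_i = a_i*q_{i-1} + q_{i-2} with p_{-2}=0, p_{-1}=1, q_{-2}=1, q_{-1}=0), until the denominator exceeds 29:
  i=0: a_0=1, p_0 = 1*1 + 0 = 1, q_0 = 1*0 + 1 = 1.
  i=1: a_1=5, p_1 = 5*1 + 1 = 6, q_1 = 5*1 + 0 = 5.
  i=2: a_2=3, p_2 = 3*6 + 1 = 19, q_2 = 3*5 + 1 = 16.
  i=3: a_3=2, p_3 = 2*19 + 6 = 44, q_3 = 2*16 + 5 = 37.
q_3 = 37 > 29, so the last convergent with denominator <= 29 is p_2/q_2 = 19/16.
The closest fraction with denominator <= 29 is either p_2/q_2 or the intermediate fraction (k*p_2 + p_1)/(k*q_2 + q_1) with the largest k >= 1 whose denominator stays <= 29; these approach x as k grows, and every other convergent or intermediate fraction in range is farther away.
Largest k: floor((29 - q_1)/q_2) = floor((29 - 5)/16) = 1.
That gives (1*19 + 6)/(1*16 + 5) = 25/21.
Compare the errors: |x - 19/16| = |409*16 - 19*344|/(344*16) = 8/5504, and |x - 25/21| = |409*21 - 25*344|/(344*21) = 11/7224.
Cross-multiplying, 8*7224 = 57792 < 60544 = 11*5504, so 8/5504 is smaller: the convergent 19/16 is closer to x than 25/21.

19/16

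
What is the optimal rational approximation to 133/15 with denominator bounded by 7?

62/7

Expand x = 133/15 as a continued fraction with the Euclidean algorithm:
  133 = 8*15 + 13, so a_0 = 8.
  15 = 1*13 + 2, so a_1 = 1.
  13 = 6*2 + 1, so a_2 = 6.
  2 = 2*1 + 0, so a_3 = 2.
so x = [8; 1, 6, 2].
Convergents (p_i = a_i*p_{i-1} + p_{i-2}, q_i = a_i*q_{i-1} + q_{i-2} with p_{-2}=0, p_{-1}=1, q_{-2}=1, q_{-1}=0), until the denominator exceeds 7:
  i=0: a_0=8, p_0 = 8*1 + 0 = 8, q_0 = 8*0 + 1 = 1.
  i=1: a_1=1, p_1 = 1*8 + 1 = 9, q_1 = 1*1 + 0 = 1.
  i=2: a_2=6, p_2 = 6*9 + 8 = 62, q_2 = 6*1 + 1 = 7.
  i=3: a_3=2, p_3 = 2*62 + 9 = 133, q_3 = 2*7 + 1 = 15.
q_3 = 15 > 7, so the last convergent with denominator <= 7 is p_2/q_2 = 62/7.
The closest fraction with denominator <= 7 is either p_2/q_2 or the intermediate fraction (k*p_2 + p_1)/(k*q_2 + q_1) with the largest k >= 1 whose denominator stays <= 7; these approach x as k grows, and every other convergent or intermediate fraction in range is farther away.
Largest k: floor((7 - q_1)/q_2) = floor((7 - 1)/7) = 0.
Since k = 0, no intermediate fraction beyond p_2/q_2 has denominator <= 7, so the convergent 62/7 is the closest (its error is |133*7 - 62*15|/(15*7) = 1/105).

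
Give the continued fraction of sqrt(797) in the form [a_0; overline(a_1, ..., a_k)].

Write x_i = (sqrt(797) + m_i)/d_i with (m_0, d_0) = (0, 1). a_0 = floor(sqrt(797)) = 28, since 28^2 = 784 <= 797 < 841 = 29^2.
Iterate m_{i+1} = d_i*a_i - m_i, d_{i+1} = (797 - m_{i+1}^2)/d_i, a_{i+1} = floor((a_0 + m_{i+1})/d_{i+1}):
  m_1 = 1*28 - 0 = 28, d_1 = (797 - 28^2)/1 = 13/1 = 13, a_1 = floor((28 + 28)/13) = 4.
  m_2 = 13*4 - 28 = 24, d_2 = (797 - 24^2)/13 = 221/13 = 17, a_2 = floor((28 + 24)/17) = 3.
  m_3 = 17*3 - 24 = 27, d_3 = (797 - 27^2)/17 = 68/17 = 4, a_3 = floor((28 + 27)/4) = 13.
  m_4 = 4*13 - 27 = 25, d_4 = (797 - 25^2)/4 = 172/4 = 43, a_4 = floor((28 + 25)/43) = 1.
  m_5 = 43*1 - 25 = 18, d_5 = (797 - 18^2)/43 = 473/43 = 11, a_5 = floor((28 + 18)/11) = 4.
  m_6 = 11*4 - 18 = 26, d_6 = (797 - 26^2)/11 = 121/11 = 11, a_6 = floor((28 + 26)/11) = 4.
  m_7 = 11*4 - 26 = 18, d_7 = (797 - 18^2)/11 = 473/11 = 43, a_7 = floor((28 + 18)/43) = 1.
  m_8 = 43*1 - 18 = 25, d_8 = (797 - 25^2)/43 = 172/43 = 4, a_8 = floor((28 + 25)/4) = 13.
  m_9 = 4*13 - 25 = 27, d_9 = (797 - 27^2)/4 = 68/4 = 17, a_9 = floor((28 + 27)/17) = 3.
  m_10 = 17*3 - 27 = 24, d_10 = (797 - 24^2)/17 = 221/17 = 13, a_10 = floor((28 + 24)/13) = 4.
  m_11 = 13*4 - 24 = 28, d_11 = (797 - 28^2)/13 = 13/13 = 1, a_11 = floor((28 + 28)/1) = 56.
  m_12 = 1*56 - 28 = 28, d_12 = (797 - 28^2)/1 = 13/1 = 13: (m_12, d_12) = (m_1, d_1) = (28, 13), so from here the quotients repeat a_1, ..., a_11; the period length is 11.
Hence the expansion of sqrt(797) is a_0 = 28 followed by the repeating block 4, 3, 13, 1, 4, 4, 1, 13, 3, 4, 56 (period 11).

[28; overline(4, 3, 13, 1, 4, 4, 1, 13, 3, 4, 56)]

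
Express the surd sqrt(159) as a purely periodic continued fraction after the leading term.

[12; (1, 1, 1, 1, 3, 1, 1, 1, 1, 24)]

Write x_i = (sqrt(159) + m_i)/d_i with (m_0, d_0) = (0, 1). a_0 = floor(sqrt(159)) = 12, since 12^2 = 144 <= 159 < 169 = 13^2.
Iterate m_{i+1} = d_i*a_i - m_i, d_{i+1} = (159 - m_{i+1}^2)/d_i, a_{i+1} = floor((a_0 + m_{i+1})/d_{i+1}):
  m_1 = 1*12 - 0 = 12, d_1 = (159 - 12^2)/1 = 15/1 = 15, a_1 = floor((12 + 12)/15) = 1.
  m_2 = 15*1 - 12 = 3, d_2 = (159 - 3^2)/15 = 150/15 = 10, a_2 = floor((12 + 3)/10) = 1.
  m_3 = 10*1 - 3 = 7, d_3 = (159 - 7^2)/10 = 110/10 = 11, a_3 = floor((12 + 7)/11) = 1.
  m_4 = 11*1 - 7 = 4, d_4 = (159 - 4^2)/11 = 143/11 = 13, a_4 = floor((12 + 4)/13) = 1.
  m_5 = 13*1 - 4 = 9, d_5 = (159 - 9^2)/13 = 78/13 = 6, a_5 = floor((12 + 9)/6) = 3.
  m_6 = 6*3 - 9 = 9, d_6 = (159 - 9^2)/6 = 78/6 = 13, a_6 = floor((12 + 9)/13) = 1.
  m_7 = 13*1 - 9 = 4, d_7 = (159 - 4^2)/13 = 143/13 = 11, a_7 = floor((12 + 4)/11) = 1.
  m_8 = 11*1 - 4 = 7, d_8 = (159 - 7^2)/11 = 110/11 = 10, a_8 = floor((12 + 7)/10) = 1.
  m_9 = 10*1 - 7 = 3, d_9 = (159 - 3^2)/10 = 150/10 = 15, a_9 = floor((12 + 3)/15) = 1.
  m_10 = 15*1 - 3 = 12, d_10 = (159 - 12^2)/15 = 15/15 = 1, a_10 = floor((12 + 12)/1) = 24.
  m_11 = 1*24 - 12 = 12, d_11 = (159 - 12^2)/1 = 15/1 = 15: (m_11, d_11) = (m_1, d_1) = (12, 15), so from here the quotients repeat a_1, ..., a_10; the period length is 10.
Hence the expansion of sqrt(159) is a_0 = 12 followed by the repeating block 1, 1, 1, 1, 3, 1, 1, 1, 1, 24 (period 10).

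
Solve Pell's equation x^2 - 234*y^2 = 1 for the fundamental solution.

First expand sqrt(234) as a continued fraction. With x_i = (sqrt(234) + m_i)/d_i and (m_0, d_0) = (0, 1): a_0 = floor(sqrt(234)) = 15, since 15^2 = 225 <= 234 < 256 = 16^2.
Iterate m_{i+1} = d_i*a_i - m_i, d_{i+1} = (234 - m_{i+1}^2)/d_i, a_{i+1} = floor((a_0 + m_{i+1})/d_{i+1}):
  m_1 = 1*15 - 0 = 15, d_1 = (234 - 15^2)/1 = 9/1 = 9, a_1 = floor((15 + 15)/9) = 3.
  m_2 = 9*3 - 15 = 12, d_2 = (234 - 12^2)/9 = 90/9 = 10, a_2 = floor((15 + 12)/10) = 2.
  m_3 = 10*2 - 12 = 8, d_3 = (234 - 8^2)/10 = 170/10 = 17, a_3 = floor((15 + 8)/17) = 1.
  m_4 = 17*1 - 8 = 9, d_4 = (234 - 9^2)/17 = 153/17 = 9, a_4 = floor((15 + 9)/9) = 2.
  m_5 = 9*2 - 9 = 9, d_5 = (234 - 9^2)/9 = 153/9 = 17, a_5 = floor((15 + 9)/17) = 1.
  m_6 = 17*1 - 9 = 8, d_6 = (234 - 8^2)/17 = 170/17 = 10, a_6 = floor((15 + 8)/10) = 2.
  m_7 = 10*2 - 8 = 12, d_7 = (234 - 12^2)/10 = 90/10 = 9, a_7 = floor((15 + 12)/9) = 3.
  m_8 = 9*3 - 12 = 15, d_8 = (234 - 15^2)/9 = 9/9 = 1, a_8 = floor((15 + 15)/1) = 30.
  m_9 = 1*30 - 15 = 15, d_9 = (234 - 15^2)/1 = 9/1 = 9: (m_9, d_9) = (m_1, d_1) = (15, 9), so from here the quotients repeat a_1, ..., a_8; the period length is 8.
So sqrt(234) = [15; (3, 2, 1, 2, 1, 2, 3, 30)] with period length k = 8.
k is even, so the fundamental solution of x^2 - 234y^2 = 1 is (p_{k-1}, q_{k-1}) = (p_7, q_7); compute convergents through index 7.
Convergents (p_i = a_i*p_{i-1} + p_{i-2}, q_i = a_i*q_{i-1} + q_{i-2} with p_{-2}=0, p_{-1}=1, q_{-2}=1, q_{-1}=0):
  i=0: a_0=15, p_0 = 15*1 + 0 = 15, q_0 = 15*0 + 1 = 1.
  i=1: a_1=3, p_1 = 3*15 + 1 = 46, q_1 = 3*1 + 0 = 3.
  i=2: a_2=2, p_2 = 2*46 + 15 = 107, q_2 = 2*3 + 1 = 7.
  i=3: a_3=1, p_3 = 1*107 + 46 = 153, q_3 = 1*7 + 3 = 10.
  i=4: a_4=2, p_4 = 2*153 + 107 = 413, q_4 = 2*10 + 7 = 27.
  i=5: a_5=1, p_5 = 1*413 + 153 = 566, q_5 = 1*27 + 10 = 37.
  i=6: a_6=2, p_6 = 2*566 + 413 = 1545, q_6 = 2*37 + 27 = 101.
  i=7: a_7=3, p_7 = 3*1545 + 566 = 5201, q_7 = 3*101 + 37 = 340.
Check: 5201^2 - 234*340^2 = 27050401 - 27050400 = 1, so (x, y) = (5201, 340) solves the equation, and by the theorem it is the least positive solution.

(x, y) = (5201, 340)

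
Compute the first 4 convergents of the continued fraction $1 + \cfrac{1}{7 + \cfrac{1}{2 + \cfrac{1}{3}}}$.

1/1, 8/7, 17/15, 59/52

Using the convergent recurrence p_i = a_i*p_{i-1} + p_{i-2}, q_i = a_i*q_{i-1} + q_{i-2} with p_{-2}=0, p_{-1}=1, q_{-2}=1, q_{-1}=0:
  i=0: a_0=1, p_0 = 1*1 + 0 = 1, q_0 = 1*0 + 1 = 1.
  i=1: a_1=7, p_1 = 7*1 + 1 = 8, q_1 = 7*1 + 0 = 7.
  i=2: a_2=2, p_2 = 2*8 + 1 = 17, q_2 = 2*7 + 1 = 15.
  i=3: a_3=3, p_3 = 3*17 + 8 = 59, q_3 = 3*15 + 7 = 52.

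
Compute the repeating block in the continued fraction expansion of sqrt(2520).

[50; (5, 100)]

Write x_i = (sqrt(2520) + m_i)/d_i with (m_0, d_0) = (0, 1). a_0 = floor(sqrt(2520)) = 50, since 50^2 = 2500 <= 2520 < 2601 = 51^2.
Iterate m_{i+1} = d_i*a_i - m_i, d_{i+1} = (2520 - m_{i+1}^2)/d_i, a_{i+1} = floor((a_0 + m_{i+1})/d_{i+1}):
  m_1 = 1*50 - 0 = 50, d_1 = (2520 - 50^2)/1 = 20/1 = 20, a_1 = floor((50 + 50)/20) = 5.
  m_2 = 20*5 - 50 = 50, d_2 = (2520 - 50^2)/20 = 20/20 = 1, a_2 = floor((50 + 50)/1) = 100.
  m_3 = 1*100 - 50 = 50, d_3 = (2520 - 50^2)/1 = 20/1 = 20: (m_3, d_3) = (m_1, d_1) = (50, 20), so from here the quotients repeat a_1, a_2; the period length is 2.
Hence the expansion of sqrt(2520) is a_0 = 50 followed by the repeating block 5, 100 (period 2).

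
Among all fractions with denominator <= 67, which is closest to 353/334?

Expand x = 353/334 as a continued fraction with the Euclidean algorithm:
  353 = 1*334 + 19, so a_0 = 1.
  334 = 17*19 + 11, so a_1 = 17.
  19 = 1*11 + 8, so a_2 = 1.
  11 = 1*8 + 3, so a_3 = 1.
  8 = 2*3 + 2, so a_4 = 2.
  3 = 1*2 + 1, so a_5 = 1.
  2 = 2*1 + 0, so a_6 = 2.
so x = [1; 17, 1, 1, 2, 1, 2].
Convergents (p_i = a_i*p_{i-1} + p_{i-2}, q_i = a_i*q_{i-1} + q_{i-2} with p_{-2}=0, p_{-1}=1, q_{-2}=1, q_{-1}=0), until the denominator exceeds 67:
  i=0: a_0=1, p_0 = 1*1 + 0 = 1, q_0 = 1*0 + 1 = 1.
  i=1: a_1=17, p_1 = 17*1 + 1 = 18, q_1 = 17*1 + 0 = 17.
  i=2: a_2=1, p_2 = 1*18 + 1 = 19, q_2 = 1*17 + 1 = 18.
  i=3: a_3=1, p_3 = 1*19 + 18 = 37, q_3 = 1*18 + 17 = 35.
  i=4: a_4=2, p_4 = 2*37 + 19 = 93, q_4 = 2*35 + 18 = 88.
q_4 = 88 > 67, so the last convergent with denominator <= 67 is p_3/q_3 = 37/35.
The closest fraction with denominator <= 67 is either p_3/q_3 or the intermediate fraction (k*p_3 + p_2)/(k*q_3 + q_2) with the largest k >= 1 whose denominator stays <= 67; these approach x as k grows, and every other convergent or intermediate fraction in range is farther away.
Largest k: floor((67 - q_2)/q_3) = floor((67 - 18)/35) = 1.
That gives (1*37 + 19)/(1*35 + 18) = 56/53.
Compare the errors: |x - 37/35| = |353*35 - 37*334|/(334*35) = 3/11690, and |x - 56/53| = |353*53 - 56*334|/(334*53) = 5/17702.
Cross-multiplying, 3*17702 = 53106 < 58450 = 5*11690, so 3/11690 is smaller: the convergent 37/35 is closer to x than 56/53.

37/35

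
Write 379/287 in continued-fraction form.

[1; 3, 8, 2, 1, 3]

Run the Euclidean algorithm on 379 and 287; the successive quotients are the partial quotients a_0, a_1, ... (each step inverts the fractional part left over by the previous one):
  379 = 1*287 + 92, so a_0 = 1.
  287 = 3*92 + 11, so a_1 = 3.
  92 = 8*11 + 4, so a_2 = 8.
  11 = 2*4 + 3, so a_3 = 2.
  4 = 1*3 + 1, so a_4 = 1.
  3 = 3*1 + 0, so a_5 = 3.
The remainder reaches 0 after 6 divisions, so the expansion has 6 partial quotients, read off in order.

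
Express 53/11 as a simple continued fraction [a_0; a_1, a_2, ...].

Run the Euclidean algorithm on 53 and 11; the successive quotients are the partial quotients a_0, a_1, ... (each step inverts the fractional part left over by the previous one):
  53 = 4*11 + 9, so a_0 = 4.
  11 = 1*9 + 2, so a_1 = 1.
  9 = 4*2 + 1, so a_2 = 4.
  2 = 2*1 + 0, so a_3 = 2.
The remainder reaches 0 after 4 divisions, so the expansion has 4 partial quotients, read off in order.

[4; 1, 4, 2]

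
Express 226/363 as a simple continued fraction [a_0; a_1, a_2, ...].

[0; 1, 1, 1, 1, 1, 5, 1, 6]

Run the Euclidean algorithm on 226 and 363; the successive quotients are the partial quotients a_0, a_1, ... (each step inverts the fractional part left over by the previous one):
  226 = 0*363 + 226, so a_0 = 0.
  363 = 1*226 + 137, so a_1 = 1.
  226 = 1*137 + 89, so a_2 = 1.
  137 = 1*89 + 48, so a_3 = 1.
  89 = 1*48 + 41, so a_4 = 1.
  48 = 1*41 + 7, so a_5 = 1.
  41 = 5*7 + 6, so a_6 = 5.
  7 = 1*6 + 1, so a_7 = 1.
  6 = 6*1 + 0, so a_8 = 6.
The remainder reaches 0 after 9 divisions, so the expansion has 9 partial quotients, read off in order.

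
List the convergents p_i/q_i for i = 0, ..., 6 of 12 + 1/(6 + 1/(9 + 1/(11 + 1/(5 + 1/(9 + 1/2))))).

12/1, 73/6, 669/55, 7432/611, 37829/3110, 347893/28601, 733615/60312

Using the convergent recurrence p_i = a_i*p_{i-1} + p_{i-2}, q_i = a_i*q_{i-1} + q_{i-2} with p_{-2}=0, p_{-1}=1, q_{-2}=1, q_{-1}=0:
  i=0: a_0=12, p_0 = 12*1 + 0 = 12, q_0 = 12*0 + 1 = 1.
  i=1: a_1=6, p_1 = 6*12 + 1 = 73, q_1 = 6*1 + 0 = 6.
  i=2: a_2=9, p_2 = 9*73 + 12 = 669, q_2 = 9*6 + 1 = 55.
  i=3: a_3=11, p_3 = 11*669 + 73 = 7432, q_3 = 11*55 + 6 = 611.
  i=4: a_4=5, p_4 = 5*7432 + 669 = 37829, q_4 = 5*611 + 55 = 3110.
  i=5: a_5=9, p_5 = 9*37829 + 7432 = 347893, q_5 = 9*3110 + 611 = 28601.
  i=6: a_6=2, p_6 = 2*347893 + 37829 = 733615, q_6 = 2*28601 + 3110 = 60312.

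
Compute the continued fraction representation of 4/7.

Run the Euclidean algorithm on 4 and 7; the successive quotients are the partial quotients a_0, a_1, ... (each step inverts the fractional part left over by the previous one):
  4 = 0*7 + 4, so a_0 = 0.
  7 = 1*4 + 3, so a_1 = 1.
  4 = 1*3 + 1, so a_2 = 1.
  3 = 3*1 + 0, so a_3 = 3.
The remainder reaches 0 after 4 divisions, so the expansion has 4 partial quotients, read off in order.

[0; 1, 1, 3]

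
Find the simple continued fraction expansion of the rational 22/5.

Run the Euclidean algorithm on 22 and 5; the successive quotients are the partial quotients a_0, a_1, ... (each step inverts the fractional part left over by the previous one):
  22 = 4*5 + 2, so a_0 = 4.
  5 = 2*2 + 1, so a_1 = 2.
  2 = 2*1 + 0, so a_2 = 2.
The remainder reaches 0 after 3 divisions, so the expansion has 3 partial quotients, read off in order.

[4; 2, 2]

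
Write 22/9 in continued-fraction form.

Run the Euclidean algorithm on 22 and 9; the successive quotients are the partial quotients a_0, a_1, ... (each step inverts the fractional part left over by the previous one):
  22 = 2*9 + 4, so a_0 = 2.
  9 = 2*4 + 1, so a_1 = 2.
  4 = 4*1 + 0, so a_2 = 4.
The remainder reaches 0 after 3 divisions, so the expansion has 3 partial quotients, read off in order.

[2; 2, 4]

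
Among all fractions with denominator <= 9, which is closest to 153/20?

Expand x = 153/20 as a continued fraction with the Euclidean algorithm:
  153 = 7*20 + 13, so a_0 = 7.
  20 = 1*13 + 7, so a_1 = 1.
  13 = 1*7 + 6, so a_2 = 1.
  7 = 1*6 + 1, so a_3 = 1.
  6 = 6*1 + 0, so a_4 = 6.
so x = [7; 1, 1, 1, 6].
Convergents (p_i = a_i*p_{i-1} + p_{i-2}, q_i = a_i*q_{i-1} + q_{i-2} with p_{-2}=0, p_{-1}=1, q_{-2}=1, q_{-1}=0), until the denominator exceeds 9:
  i=0: a_0=7, p_0 = 7*1 + 0 = 7, q_0 = 7*0 + 1 = 1.
  i=1: a_1=1, p_1 = 1*7 + 1 = 8, q_1 = 1*1 + 0 = 1.
  i=2: a_2=1, p_2 = 1*8 + 7 = 15, q_2 = 1*1 + 1 = 2.
  i=3: a_3=1, p_3 = 1*15 + 8 = 23, q_3 = 1*2 + 1 = 3.
  i=4: a_4=6, p_4 = 6*23 + 15 = 153, q_4 = 6*3 + 2 = 20.
q_4 = 20 > 9, so the last convergent with denominator <= 9 is p_3/q_3 = 23/3.
The closest fraction with denominator <= 9 is either p_3/q_3 or the intermediate fraction (k*p_3 + p_2)/(k*q_3 + q_2) with the largest k >= 1 whose denominator stays <= 9; these approach x as k grows, and every other convergent or intermediate fraction in range is farther away.
Largest k: floor((9 - q_2)/q_3) = floor((9 - 2)/3) = 2.
That gives (2*23 + 15)/(2*3 + 2) = 61/8.
Compare the errors: |x - 23/3| = |153*3 - 23*20|/(20*3) = 1/60, and |x - 61/8| = |153*8 - 61*20|/(20*8) = 4/160.
Cross-multiplying, 1*160 = 160 < 240 = 4*60, so 1/60 is smaller: the convergent 23/3 is closer to x than 61/8.

23/3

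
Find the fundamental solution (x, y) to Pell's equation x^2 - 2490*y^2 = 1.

First expand sqrt(2490) as a continued fraction. With x_i = (sqrt(2490) + m_i)/d_i and (m_0, d_0) = (0, 1): a_0 = floor(sqrt(2490)) = 49, since 49^2 = 2401 <= 2490 < 2500 = 50^2.
Iterate m_{i+1} = d_i*a_i - m_i, d_{i+1} = (2490 - m_{i+1}^2)/d_i, a_{i+1} = floor((a_0 + m_{i+1})/d_{i+1}):
  m_1 = 1*49 - 0 = 49, d_1 = (2490 - 49^2)/1 = 89/1 = 89, a_1 = floor((49 + 49)/89) = 1.
  m_2 = 89*1 - 49 = 40, d_2 = (2490 - 40^2)/89 = 890/89 = 10, a_2 = floor((49 + 40)/10) = 8.
  m_3 = 10*8 - 40 = 40, d_3 = (2490 - 40^2)/10 = 890/10 = 89, a_3 = floor((49 + 40)/89) = 1.
  m_4 = 89*1 - 40 = 49, d_4 = (2490 - 49^2)/89 = 89/89 = 1, a_4 = floor((49 + 49)/1) = 98.
  m_5 = 1*98 - 49 = 49, d_5 = (2490 - 49^2)/1 = 89/1 = 89: (m_5, d_5) = (m_1, d_1) = (49, 89), so from here the quotients repeat a_1, ..., a_4; the period length is 4.
So sqrt(2490) = [49; (1, 8, 1, 98)] with period length k = 4.
k is even, so the fundamental solution of x^2 - 2490y^2 = 1 is (p_{k-1}, q_{k-1}) = (p_3, q_3); compute convergents through index 3.
Convergents (p_i = a_i*p_{i-1} + p_{i-2}, q_i = a_i*q_{i-1} + q_{i-2} with p_{-2}=0, p_{-1}=1, q_{-2}=1, q_{-1}=0):
  i=0: a_0=49, p_0 = 49*1 + 0 = 49, q_0 = 49*0 + 1 = 1.
  i=1: a_1=1, p_1 = 1*49 + 1 = 50, q_1 = 1*1 + 0 = 1.
  i=2: a_2=8, p_2 = 8*50 + 49 = 449, q_2 = 8*1 + 1 = 9.
  i=3: a_3=1, p_3 = 1*449 + 50 = 499, q_3 = 1*9 + 1 = 10.
Check: 499^2 - 2490*10^2 = 249001 - 249000 = 1, so (x, y) = (499, 10) solves the equation, and by the theorem it is the least positive solution.

(x, y) = (499, 10)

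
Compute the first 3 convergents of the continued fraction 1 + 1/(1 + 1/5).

1/1, 2/1, 11/6

Using the convergent recurrence p_i = a_i*p_{i-1} + p_{i-2}, q_i = a_i*q_{i-1} + q_{i-2} with p_{-2}=0, p_{-1}=1, q_{-2}=1, q_{-1}=0:
  i=0: a_0=1, p_0 = 1*1 + 0 = 1, q_0 = 1*0 + 1 = 1.
  i=1: a_1=1, p_1 = 1*1 + 1 = 2, q_1 = 1*1 + 0 = 1.
  i=2: a_2=5, p_2 = 5*2 + 1 = 11, q_2 = 5*1 + 1 = 6.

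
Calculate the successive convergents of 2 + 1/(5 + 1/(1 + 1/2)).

Using the convergent recurrence p_i = a_i*p_{i-1} + p_{i-2}, q_i = a_i*q_{i-1} + q_{i-2} with p_{-2}=0, p_{-1}=1, q_{-2}=1, q_{-1}=0:
  i=0: a_0=2, p_0 = 2*1 + 0 = 2, q_0 = 2*0 + 1 = 1.
  i=1: a_1=5, p_1 = 5*2 + 1 = 11, q_1 = 5*1 + 0 = 5.
  i=2: a_2=1, p_2 = 1*11 + 2 = 13, q_2 = 1*5 + 1 = 6.
  i=3: a_3=2, p_3 = 2*13 + 11 = 37, q_3 = 2*6 + 5 = 17.

2/1, 11/5, 13/6, 37/17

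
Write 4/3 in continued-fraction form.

Run the Euclidean algorithm on 4 and 3; the successive quotients are the partial quotients a_0, a_1, ... (each step inverts the fractional part left over by the previous one):
  4 = 1*3 + 1, so a_0 = 1.
  3 = 3*1 + 0, so a_1 = 3.
The remainder reaches 0 after 2 divisions, so the expansion has 2 partial quotients, read off in order.

[1; 3]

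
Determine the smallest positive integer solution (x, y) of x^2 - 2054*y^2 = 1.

First expand sqrt(2054) as a continued fraction. With x_i = (sqrt(2054) + m_i)/d_i and (m_0, d_0) = (0, 1): a_0 = floor(sqrt(2054)) = 45, since 45^2 = 2025 <= 2054 < 2116 = 46^2.
Iterate m_{i+1} = d_i*a_i - m_i, d_{i+1} = (2054 - m_{i+1}^2)/d_i, a_{i+1} = floor((a_0 + m_{i+1})/d_{i+1}):
  m_1 = 1*45 - 0 = 45, d_1 = (2054 - 45^2)/1 = 29/1 = 29, a_1 = floor((45 + 45)/29) = 3.
  m_2 = 29*3 - 45 = 42, d_2 = (2054 - 42^2)/29 = 290/29 = 10, a_2 = floor((45 + 42)/10) = 8.
  m_3 = 10*8 - 42 = 38, d_3 = (2054 - 38^2)/10 = 610/10 = 61, a_3 = floor((45 + 38)/61) = 1.
  m_4 = 61*1 - 38 = 23, d_4 = (2054 - 23^2)/61 = 1525/61 = 25, a_4 = floor((45 + 23)/25) = 2.
  m_5 = 25*2 - 23 = 27, d_5 = (2054 - 27^2)/25 = 1325/25 = 53, a_5 = floor((45 + 27)/53) = 1.
  m_6 = 53*1 - 27 = 26, d_6 = (2054 - 26^2)/53 = 1378/53 = 26, a_6 = floor((45 + 26)/26) = 2.
  m_7 = 26*2 - 26 = 26, d_7 = (2054 - 26^2)/26 = 1378/26 = 53, a_7 = floor((45 + 26)/53) = 1.
  m_8 = 53*1 - 26 = 27, d_8 = (2054 - 27^2)/53 = 1325/53 = 25, a_8 = floor((45 + 27)/25) = 2.
  m_9 = 25*2 - 27 = 23, d_9 = (2054 - 23^2)/25 = 1525/25 = 61, a_9 = floor((45 + 23)/61) = 1.
  m_10 = 61*1 - 23 = 38, d_10 = (2054 - 38^2)/61 = 610/61 = 10, a_10 = floor((45 + 38)/10) = 8.
  m_11 = 10*8 - 38 = 42, d_11 = (2054 - 42^2)/10 = 290/10 = 29, a_11 = floor((45 + 42)/29) = 3.
  m_12 = 29*3 - 42 = 45, d_12 = (2054 - 45^2)/29 = 29/29 = 1, a_12 = floor((45 + 45)/1) = 90.
  m_13 = 1*90 - 45 = 45, d_13 = (2054 - 45^2)/1 = 29/1 = 29: (m_13, d_13) = (m_1, d_1) = (45, 29), so from here the quotients repeat a_1, ..., a_12; the period length is 12.
So sqrt(2054) = [45; (3, 8, 1, 2, 1, 2, 1, 2, 1, 8, 3, 90)] with period length k = 12.
k is even, so the fundamental solution of x^2 - 2054y^2 = 1 is (p_{k-1}, q_{k-1}) = (p_11, q_11); compute convergents through index 11.
Convergents (p_i = a_i*p_{i-1} + p_{i-2}, q_i = a_i*q_{i-1} + q_{i-2} with p_{-2}=0, p_{-1}=1, q_{-2}=1, q_{-1}=0):
  i=0: a_0=45, p_0 = 45*1 + 0 = 45, q_0 = 45*0 + 1 = 1.
  i=1: a_1=3, p_1 = 3*45 + 1 = 136, q_1 = 3*1 + 0 = 3.
  i=2: a_2=8, p_2 = 8*136 + 45 = 1133, q_2 = 8*3 + 1 = 25.
  i=3: a_3=1, p_3 = 1*1133 + 136 = 1269, q_3 = 1*25 + 3 = 28.
  i=4: a_4=2, p_4 = 2*1269 + 1133 = 3671, q_4 = 2*28 + 25 = 81.
  i=5: a_5=1, p_5 = 1*3671 + 1269 = 4940, q_5 = 1*81 + 28 = 109.
  i=6: a_6=2, p_6 = 2*4940 + 3671 = 13551, q_6 = 2*109 + 81 = 299.
  i=7: a_7=1, p_7 = 1*13551 + 4940 = 18491, q_7 = 1*299 + 109 = 408.
  i=8: a_8=2, p_8 = 2*18491 + 13551 = 50533, q_8 = 2*408 + 299 = 1115.
  i=9: a_9=1, p_9 = 1*50533 + 18491 = 69024, q_9 = 1*1115 + 408 = 1523.
  i=10: a_10=8, p_10 = 8*69024 + 50533 = 602725, q_10 = 8*1523 + 1115 = 13299.
  i=11: a_11=3, p_11 = 3*602725 + 69024 = 1877199, q_11 = 3*13299 + 1523 = 41420.
Check: 1877199^2 - 2054*41420^2 = 3523876085601 - 3523876085600 = 1, so (x, y) = (1877199, 41420) solves the equation, and by the theorem it is the least positive solution.

(x, y) = (1877199, 41420)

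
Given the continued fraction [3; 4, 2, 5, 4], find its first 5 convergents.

Using the convergent recurrence p_i = a_i*p_{i-1} + p_{i-2}, q_i = a_i*q_{i-1} + q_{i-2} with p_{-2}=0, p_{-1}=1, q_{-2}=1, q_{-1}=0:
  i=0: a_0=3, p_0 = 3*1 + 0 = 3, q_0 = 3*0 + 1 = 1.
  i=1: a_1=4, p_1 = 4*3 + 1 = 13, q_1 = 4*1 + 0 = 4.
  i=2: a_2=2, p_2 = 2*13 + 3 = 29, q_2 = 2*4 + 1 = 9.
  i=3: a_3=5, p_3 = 5*29 + 13 = 158, q_3 = 5*9 + 4 = 49.
  i=4: a_4=4, p_4 = 4*158 + 29 = 661, q_4 = 4*49 + 9 = 205.

3/1, 13/4, 29/9, 158/49, 661/205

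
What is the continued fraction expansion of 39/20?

Run the Euclidean algorithm on 39 and 20; the successive quotients are the partial quotients a_0, a_1, ... (each step inverts the fractional part left over by the previous one):
  39 = 1*20 + 19, so a_0 = 1.
  20 = 1*19 + 1, so a_1 = 1.
  19 = 19*1 + 0, so a_2 = 19.
The remainder reaches 0 after 3 divisions, so the expansion has 3 partial quotients, read off in order.

[1; 1, 19]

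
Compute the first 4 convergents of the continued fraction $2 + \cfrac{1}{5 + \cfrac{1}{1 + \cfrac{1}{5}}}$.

2/1, 11/5, 13/6, 76/35

Using the convergent recurrence p_i = a_i*p_{i-1} + p_{i-2}, q_i = a_i*q_{i-1} + q_{i-2} with p_{-2}=0, p_{-1}=1, q_{-2}=1, q_{-1}=0:
  i=0: a_0=2, p_0 = 2*1 + 0 = 2, q_0 = 2*0 + 1 = 1.
  i=1: a_1=5, p_1 = 5*2 + 1 = 11, q_1 = 5*1 + 0 = 5.
  i=2: a_2=1, p_2 = 1*11 + 2 = 13, q_2 = 1*5 + 1 = 6.
  i=3: a_3=5, p_3 = 5*13 + 11 = 76, q_3 = 5*6 + 5 = 35.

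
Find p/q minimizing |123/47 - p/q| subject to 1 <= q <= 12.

21/8

Expand x = 123/47 as a continued fraction with the Euclidean algorithm:
  123 = 2*47 + 29, so a_0 = 2.
  47 = 1*29 + 18, so a_1 = 1.
  29 = 1*18 + 11, so a_2 = 1.
  18 = 1*11 + 7, so a_3 = 1.
  11 = 1*7 + 4, so a_4 = 1.
  7 = 1*4 + 3, so a_5 = 1.
  4 = 1*3 + 1, so a_6 = 1.
  3 = 3*1 + 0, so a_7 = 3.
so x = [2; 1, 1, 1, 1, 1, 1, 3].
Convergents (p_i = a_i*p_{i-1} + p_{i-2}, q_i = a_i*q_{i-1} + q_{i-2} with p_{-2}=0, p_{-1}=1, q_{-2}=1, q_{-1}=0), until the denominator exceeds 12:
  i=0: a_0=2, p_0 = 2*1 + 0 = 2, q_0 = 2*0 + 1 = 1.
  i=1: a_1=1, p_1 = 1*2 + 1 = 3, q_1 = 1*1 + 0 = 1.
  i=2: a_2=1, p_2 = 1*3 + 2 = 5, q_2 = 1*1 + 1 = 2.
  i=3: a_3=1, p_3 = 1*5 + 3 = 8, q_3 = 1*2 + 1 = 3.
  i=4: a_4=1, p_4 = 1*8 + 5 = 13, q_4 = 1*3 + 2 = 5.
  i=5: a_5=1, p_5 = 1*13 + 8 = 21, q_5 = 1*5 + 3 = 8.
  i=6: a_6=1, p_6 = 1*21 + 13 = 34, q_6 = 1*8 + 5 = 13.
q_6 = 13 > 12, so the last convergent with denominator <= 12 is p_5/q_5 = 21/8.
The closest fraction with denominator <= 12 is either p_5/q_5 or the intermediate fraction (k*p_5 + p_4)/(k*q_5 + q_4) with the largest k >= 1 whose denominator stays <= 12; these approach x as k grows, and every other convergent or intermediate fraction in range is farther away.
Largest k: floor((12 - q_4)/q_5) = floor((12 - 5)/8) = 0.
Since k = 0, no intermediate fraction beyond p_5/q_5 has denominator <= 12, so the convergent 21/8 is the closest (its error is |123*8 - 21*47|/(47*8) = 3/376).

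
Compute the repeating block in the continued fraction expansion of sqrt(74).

[8; (1, 1, 1, 1, 16)]

Write x_i = (sqrt(74) + m_i)/d_i with (m_0, d_0) = (0, 1). a_0 = floor(sqrt(74)) = 8, since 8^2 = 64 <= 74 < 81 = 9^2.
Iterate m_{i+1} = d_i*a_i - m_i, d_{i+1} = (74 - m_{i+1}^2)/d_i, a_{i+1} = floor((a_0 + m_{i+1})/d_{i+1}):
  m_1 = 1*8 - 0 = 8, d_1 = (74 - 8^2)/1 = 10/1 = 10, a_1 = floor((8 + 8)/10) = 1.
  m_2 = 10*1 - 8 = 2, d_2 = (74 - 2^2)/10 = 70/10 = 7, a_2 = floor((8 + 2)/7) = 1.
  m_3 = 7*1 - 2 = 5, d_3 = (74 - 5^2)/7 = 49/7 = 7, a_3 = floor((8 + 5)/7) = 1.
  m_4 = 7*1 - 5 = 2, d_4 = (74 - 2^2)/7 = 70/7 = 10, a_4 = floor((8 + 2)/10) = 1.
  m_5 = 10*1 - 2 = 8, d_5 = (74 - 8^2)/10 = 10/10 = 1, a_5 = floor((8 + 8)/1) = 16.
  m_6 = 1*16 - 8 = 8, d_6 = (74 - 8^2)/1 = 10/1 = 10: (m_6, d_6) = (m_1, d_1) = (8, 10), so from here the quotients repeat a_1, ..., a_5; the period length is 5.
Hence the expansion of sqrt(74) is a_0 = 8 followed by the repeating block 1, 1, 1, 1, 16 (period 5).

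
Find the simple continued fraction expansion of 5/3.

Run the Euclidean algorithm on 5 and 3; the successive quotients are the partial quotients a_0, a_1, ... (each step inverts the fractional part left over by the previous one):
  5 = 1*3 + 2, so a_0 = 1.
  3 = 1*2 + 1, so a_1 = 1.
  2 = 2*1 + 0, so a_2 = 2.
The remainder reaches 0 after 3 divisions, so the expansion has 3 partial quotients, read off in order.

[1; 1, 2]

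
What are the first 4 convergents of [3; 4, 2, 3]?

3/1, 13/4, 29/9, 100/31

Using the convergent recurrence p_i = a_i*p_{i-1} + p_{i-2}, q_i = a_i*q_{i-1} + q_{i-2} with p_{-2}=0, p_{-1}=1, q_{-2}=1, q_{-1}=0:
  i=0: a_0=3, p_0 = 3*1 + 0 = 3, q_0 = 3*0 + 1 = 1.
  i=1: a_1=4, p_1 = 4*3 + 1 = 13, q_1 = 4*1 + 0 = 4.
  i=2: a_2=2, p_2 = 2*13 + 3 = 29, q_2 = 2*4 + 1 = 9.
  i=3: a_3=3, p_3 = 3*29 + 13 = 100, q_3 = 3*9 + 4 = 31.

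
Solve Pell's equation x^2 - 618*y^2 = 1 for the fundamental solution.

(x, y) = (10093, 406)

First expand sqrt(618) as a continued fraction. With x_i = (sqrt(618) + m_i)/d_i and (m_0, d_0) = (0, 1): a_0 = floor(sqrt(618)) = 24, since 24^2 = 576 <= 618 < 625 = 25^2.
Iterate m_{i+1} = d_i*a_i - m_i, d_{i+1} = (618 - m_{i+1}^2)/d_i, a_{i+1} = floor((a_0 + m_{i+1})/d_{i+1}):
  m_1 = 1*24 - 0 = 24, d_1 = (618 - 24^2)/1 = 42/1 = 42, a_1 = floor((24 + 24)/42) = 1.
  m_2 = 42*1 - 24 = 18, d_2 = (618 - 18^2)/42 = 294/42 = 7, a_2 = floor((24 + 18)/7) = 6.
  m_3 = 7*6 - 18 = 24, d_3 = (618 - 24^2)/7 = 42/7 = 6, a_3 = floor((24 + 24)/6) = 8.
  m_4 = 6*8 - 24 = 24, d_4 = (618 - 24^2)/6 = 42/6 = 7, a_4 = floor((24 + 24)/7) = 6.
  m_5 = 7*6 - 24 = 18, d_5 = (618 - 18^2)/7 = 294/7 = 42, a_5 = floor((24 + 18)/42) = 1.
  m_6 = 42*1 - 18 = 24, d_6 = (618 - 24^2)/42 = 42/42 = 1, a_6 = floor((24 + 24)/1) = 48.
  m_7 = 1*48 - 24 = 24, d_7 = (618 - 24^2)/1 = 42/1 = 42: (m_7, d_7) = (m_1, d_1) = (24, 42), so from here the quotients repeat a_1, ..., a_6; the period length is 6.
So sqrt(618) = [24; (1, 6, 8, 6, 1, 48)] with period length k = 6.
k is even, so the fundamental solution of x^2 - 618y^2 = 1 is (p_{k-1}, q_{k-1}) = (p_5, q_5); compute convergents through index 5.
Convergents (p_i = a_i*p_{i-1} + p_{i-2}, q_i = a_i*q_{i-1} + q_{i-2} with p_{-2}=0, p_{-1}=1, q_{-2}=1, q_{-1}=0):
  i=0: a_0=24, p_0 = 24*1 + 0 = 24, q_0 = 24*0 + 1 = 1.
  i=1: a_1=1, p_1 = 1*24 + 1 = 25, q_1 = 1*1 + 0 = 1.
  i=2: a_2=6, p_2 = 6*25 + 24 = 174, q_2 = 6*1 + 1 = 7.
  i=3: a_3=8, p_3 = 8*174 + 25 = 1417, q_3 = 8*7 + 1 = 57.
  i=4: a_4=6, p_4 = 6*1417 + 174 = 8676, q_4 = 6*57 + 7 = 349.
  i=5: a_5=1, p_5 = 1*8676 + 1417 = 10093, q_5 = 1*349 + 57 = 406.
Check: 10093^2 - 618*406^2 = 101868649 - 101868648 = 1, so (x, y) = (10093, 406) solves the equation, and by the theorem it is the least positive solution.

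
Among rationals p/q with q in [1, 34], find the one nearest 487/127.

23/6

Expand x = 487/127 as a continued fraction with the Euclidean algorithm:
  487 = 3*127 + 106, so a_0 = 3.
  127 = 1*106 + 21, so a_1 = 1.
  106 = 5*21 + 1, so a_2 = 5.
  21 = 21*1 + 0, so a_3 = 21.
so x = [3; 1, 5, 21].
Convergents (p_i = a_i*p_{i-1} + p_{i-2}, q_i = a_i*q_{i-1} + q_{i-2} with p_{-2}=0, p_{-1}=1, q_{-2}=1, q_{-1}=0), until the denominator exceeds 34:
  i=0: a_0=3, p_0 = 3*1 + 0 = 3, q_0 = 3*0 + 1 = 1.
  i=1: a_1=1, p_1 = 1*3 + 1 = 4, q_1 = 1*1 + 0 = 1.
  i=2: a_2=5, p_2 = 5*4 + 3 = 23, q_2 = 5*1 + 1 = 6.
  i=3: a_3=21, p_3 = 21*23 + 4 = 487, q_3 = 21*6 + 1 = 127.
q_3 = 127 > 34, so the last convergent with denominator <= 34 is p_2/q_2 = 23/6.
The closest fraction with denominator <= 34 is either p_2/q_2 or the intermediate fraction (k*p_2 + p_1)/(k*q_2 + q_1) with the largest k >= 1 whose denominator stays <= 34; these approach x as k grows, and every other convergent or intermediate fraction in range is farther away.
Largest k: floor((34 - q_1)/q_2) = floor((34 - 1)/6) = 5.
That gives (5*23 + 4)/(5*6 + 1) = 119/31.
Compare the errors: |x - 23/6| = |487*6 - 23*127|/(127*6) = 1/762, and |x - 119/31| = |487*31 - 119*127|/(127*31) = 16/3937.
Cross-multiplying, 1*3937 = 3937 < 12192 = 16*762, so 1/762 is smaller: the convergent 23/6 is closer to x than 119/31.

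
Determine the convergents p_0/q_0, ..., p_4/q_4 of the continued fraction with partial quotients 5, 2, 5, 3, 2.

Using the convergent recurrence p_i = a_i*p_{i-1} + p_{i-2}, q_i = a_i*q_{i-1} + q_{i-2} with p_{-2}=0, p_{-1}=1, q_{-2}=1, q_{-1}=0:
  i=0: a_0=5, p_0 = 5*1 + 0 = 5, q_0 = 5*0 + 1 = 1.
  i=1: a_1=2, p_1 = 2*5 + 1 = 11, q_1 = 2*1 + 0 = 2.
  i=2: a_2=5, p_2 = 5*11 + 5 = 60, q_2 = 5*2 + 1 = 11.
  i=3: a_3=3, p_3 = 3*60 + 11 = 191, q_3 = 3*11 + 2 = 35.
  i=4: a_4=2, p_4 = 2*191 + 60 = 442, q_4 = 2*35 + 11 = 81.

5/1, 11/2, 60/11, 191/35, 442/81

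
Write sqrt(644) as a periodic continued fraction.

Write x_i = (sqrt(644) + m_i)/d_i with (m_0, d_0) = (0, 1). a_0 = floor(sqrt(644)) = 25, since 25^2 = 625 <= 644 < 676 = 26^2.
Iterate m_{i+1} = d_i*a_i - m_i, d_{i+1} = (644 - m_{i+1}^2)/d_i, a_{i+1} = floor((a_0 + m_{i+1})/d_{i+1}):
  m_1 = 1*25 - 0 = 25, d_1 = (644 - 25^2)/1 = 19/1 = 19, a_1 = floor((25 + 25)/19) = 2.
  m_2 = 19*2 - 25 = 13, d_2 = (644 - 13^2)/19 = 475/19 = 25, a_2 = floor((25 + 13)/25) = 1.
  m_3 = 25*1 - 13 = 12, d_3 = (644 - 12^2)/25 = 500/25 = 20, a_3 = floor((25 + 12)/20) = 1.
  m_4 = 20*1 - 12 = 8, d_4 = (644 - 8^2)/20 = 580/20 = 29, a_4 = floor((25 + 8)/29) = 1.
  m_5 = 29*1 - 8 = 21, d_5 = (644 - 21^2)/29 = 203/29 = 7, a_5 = floor((25 + 21)/7) = 6.
  m_6 = 7*6 - 21 = 21, d_6 = (644 - 21^2)/7 = 203/7 = 29, a_6 = floor((25 + 21)/29) = 1.
  m_7 = 29*1 - 21 = 8, d_7 = (644 - 8^2)/29 = 580/29 = 20, a_7 = floor((25 + 8)/20) = 1.
  m_8 = 20*1 - 8 = 12, d_8 = (644 - 12^2)/20 = 500/20 = 25, a_8 = floor((25 + 12)/25) = 1.
  m_9 = 25*1 - 12 = 13, d_9 = (644 - 13^2)/25 = 475/25 = 19, a_9 = floor((25 + 13)/19) = 2.
  m_10 = 19*2 - 13 = 25, d_10 = (644 - 25^2)/19 = 19/19 = 1, a_10 = floor((25 + 25)/1) = 50.
  m_11 = 1*50 - 25 = 25, d_11 = (644 - 25^2)/1 = 19/1 = 19: (m_11, d_11) = (m_1, d_1) = (25, 19), so from here the quotients repeat a_1, ..., a_10; the period length is 10.
Hence the expansion of sqrt(644) is a_0 = 25 followed by the repeating block 2, 1, 1, 1, 6, 1, 1, 1, 2, 50 (period 10).

[25; (2, 1, 1, 1, 6, 1, 1, 1, 2, 50)]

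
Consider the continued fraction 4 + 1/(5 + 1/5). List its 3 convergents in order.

Using the convergent recurrence p_i = a_i*p_{i-1} + p_{i-2}, q_i = a_i*q_{i-1} + q_{i-2} with p_{-2}=0, p_{-1}=1, q_{-2}=1, q_{-1}=0:
  i=0: a_0=4, p_0 = 4*1 + 0 = 4, q_0 = 4*0 + 1 = 1.
  i=1: a_1=5, p_1 = 5*4 + 1 = 21, q_1 = 5*1 + 0 = 5.
  i=2: a_2=5, p_2 = 5*21 + 4 = 109, q_2 = 5*5 + 1 = 26.

4/1, 21/5, 109/26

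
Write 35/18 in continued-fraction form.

Run the Euclidean algorithm on 35 and 18; the successive quotients are the partial quotients a_0, a_1, ... (each step inverts the fractional part left over by the previous one):
  35 = 1*18 + 17, so a_0 = 1.
  18 = 1*17 + 1, so a_1 = 1.
  17 = 17*1 + 0, so a_2 = 17.
The remainder reaches 0 after 3 divisions, so the expansion has 3 partial quotients, read off in order.

[1; 1, 17]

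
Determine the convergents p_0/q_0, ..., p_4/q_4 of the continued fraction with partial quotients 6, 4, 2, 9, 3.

Using the convergent recurrence p_i = a_i*p_{i-1} + p_{i-2}, q_i = a_i*q_{i-1} + q_{i-2} with p_{-2}=0, p_{-1}=1, q_{-2}=1, q_{-1}=0:
  i=0: a_0=6, p_0 = 6*1 + 0 = 6, q_0 = 6*0 + 1 = 1.
  i=1: a_1=4, p_1 = 4*6 + 1 = 25, q_1 = 4*1 + 0 = 4.
  i=2: a_2=2, p_2 = 2*25 + 6 = 56, q_2 = 2*4 + 1 = 9.
  i=3: a_3=9, p_3 = 9*56 + 25 = 529, q_3 = 9*9 + 4 = 85.
  i=4: a_4=3, p_4 = 3*529 + 56 = 1643, q_4 = 3*85 + 9 = 264.

6/1, 25/4, 56/9, 529/85, 1643/264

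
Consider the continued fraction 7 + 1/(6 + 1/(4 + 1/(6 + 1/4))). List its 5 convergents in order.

7/1, 43/6, 179/25, 1117/156, 4647/649

Using the convergent recurrence p_i = a_i*p_{i-1} + p_{i-2}, q_i = a_i*q_{i-1} + q_{i-2} with p_{-2}=0, p_{-1}=1, q_{-2}=1, q_{-1}=0:
  i=0: a_0=7, p_0 = 7*1 + 0 = 7, q_0 = 7*0 + 1 = 1.
  i=1: a_1=6, p_1 = 6*7 + 1 = 43, q_1 = 6*1 + 0 = 6.
  i=2: a_2=4, p_2 = 4*43 + 7 = 179, q_2 = 4*6 + 1 = 25.
  i=3: a_3=6, p_3 = 6*179 + 43 = 1117, q_3 = 6*25 + 6 = 156.
  i=4: a_4=4, p_4 = 4*1117 + 179 = 4647, q_4 = 4*156 + 25 = 649.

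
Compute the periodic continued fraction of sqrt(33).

[5; (1, 2, 1, 10)]

Write x_i = (sqrt(33) + m_i)/d_i with (m_0, d_0) = (0, 1). a_0 = floor(sqrt(33)) = 5, since 5^2 = 25 <= 33 < 36 = 6^2.
Iterate m_{i+1} = d_i*a_i - m_i, d_{i+1} = (33 - m_{i+1}^2)/d_i, a_{i+1} = floor((a_0 + m_{i+1})/d_{i+1}):
  m_1 = 1*5 - 0 = 5, d_1 = (33 - 5^2)/1 = 8/1 = 8, a_1 = floor((5 + 5)/8) = 1.
  m_2 = 8*1 - 5 = 3, d_2 = (33 - 3^2)/8 = 24/8 = 3, a_2 = floor((5 + 3)/3) = 2.
  m_3 = 3*2 - 3 = 3, d_3 = (33 - 3^2)/3 = 24/3 = 8, a_3 = floor((5 + 3)/8) = 1.
  m_4 = 8*1 - 3 = 5, d_4 = (33 - 5^2)/8 = 8/8 = 1, a_4 = floor((5 + 5)/1) = 10.
  m_5 = 1*10 - 5 = 5, d_5 = (33 - 5^2)/1 = 8/1 = 8: (m_5, d_5) = (m_1, d_1) = (5, 8), so from here the quotients repeat a_1, ..., a_4; the period length is 4.
Hence the expansion of sqrt(33) is a_0 = 5 followed by the repeating block 1, 2, 1, 10 (period 4).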